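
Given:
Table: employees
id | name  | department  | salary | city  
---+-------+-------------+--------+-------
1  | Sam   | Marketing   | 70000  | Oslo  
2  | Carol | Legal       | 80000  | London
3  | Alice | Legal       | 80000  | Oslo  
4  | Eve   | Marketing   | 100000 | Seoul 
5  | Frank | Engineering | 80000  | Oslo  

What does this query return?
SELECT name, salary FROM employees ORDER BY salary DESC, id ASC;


Sorting by salary DESC, then id ASC for ties

5 rows:
Eve, 100000
Carol, 80000
Alice, 80000
Frank, 80000
Sam, 70000


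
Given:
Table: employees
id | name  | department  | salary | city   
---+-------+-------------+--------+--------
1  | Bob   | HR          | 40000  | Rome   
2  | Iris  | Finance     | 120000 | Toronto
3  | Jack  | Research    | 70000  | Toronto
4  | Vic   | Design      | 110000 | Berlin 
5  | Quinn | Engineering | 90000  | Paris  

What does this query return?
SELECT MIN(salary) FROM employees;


Salaries: 40000, 120000, 70000, 110000, 90000
MIN = 40000

40000


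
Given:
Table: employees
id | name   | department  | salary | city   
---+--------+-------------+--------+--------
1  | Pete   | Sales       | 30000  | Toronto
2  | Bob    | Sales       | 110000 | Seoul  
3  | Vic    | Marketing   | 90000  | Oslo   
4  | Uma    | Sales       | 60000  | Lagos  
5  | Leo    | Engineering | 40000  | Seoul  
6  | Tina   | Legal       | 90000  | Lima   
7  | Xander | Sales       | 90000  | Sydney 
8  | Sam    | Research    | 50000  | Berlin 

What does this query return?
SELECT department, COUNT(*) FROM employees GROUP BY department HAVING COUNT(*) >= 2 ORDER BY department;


Groups with count >= 2:
  Sales: 4 -> PASS
  Engineering: 1 -> filtered out
  Legal: 1 -> filtered out
  Marketing: 1 -> filtered out
  Research: 1 -> filtered out


1 groups:
Sales, 4


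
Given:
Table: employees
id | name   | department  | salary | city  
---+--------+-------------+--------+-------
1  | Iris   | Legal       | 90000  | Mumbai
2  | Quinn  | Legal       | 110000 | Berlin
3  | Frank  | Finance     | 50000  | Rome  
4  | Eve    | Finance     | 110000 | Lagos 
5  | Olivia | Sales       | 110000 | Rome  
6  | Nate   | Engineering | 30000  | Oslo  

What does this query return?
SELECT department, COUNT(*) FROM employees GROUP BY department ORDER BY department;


Assigning each row to its department group:
  Iris -> Legal
  Quinn -> Legal
  Frank -> Finance
  Eve -> Finance
  Olivia -> Sales
  Nate -> Engineering


4 groups:
Engineering, 1
Finance, 2
Legal, 2
Sales, 1


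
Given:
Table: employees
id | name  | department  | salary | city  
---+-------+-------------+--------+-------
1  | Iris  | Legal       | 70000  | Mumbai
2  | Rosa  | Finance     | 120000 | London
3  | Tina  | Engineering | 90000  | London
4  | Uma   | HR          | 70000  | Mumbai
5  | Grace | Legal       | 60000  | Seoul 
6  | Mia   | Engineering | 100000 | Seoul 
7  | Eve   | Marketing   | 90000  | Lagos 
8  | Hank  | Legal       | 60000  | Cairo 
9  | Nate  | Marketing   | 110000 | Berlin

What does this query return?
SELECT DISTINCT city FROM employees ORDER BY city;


All 'city' values (row order): Mumbai, London, London, Mumbai, Seoul, Seoul, Lagos, Cairo, Berlin
Removing duplicates leaves 6 unique value(s).

6 values:
Berlin
Cairo
Lagos
London
Mumbai
Seoul


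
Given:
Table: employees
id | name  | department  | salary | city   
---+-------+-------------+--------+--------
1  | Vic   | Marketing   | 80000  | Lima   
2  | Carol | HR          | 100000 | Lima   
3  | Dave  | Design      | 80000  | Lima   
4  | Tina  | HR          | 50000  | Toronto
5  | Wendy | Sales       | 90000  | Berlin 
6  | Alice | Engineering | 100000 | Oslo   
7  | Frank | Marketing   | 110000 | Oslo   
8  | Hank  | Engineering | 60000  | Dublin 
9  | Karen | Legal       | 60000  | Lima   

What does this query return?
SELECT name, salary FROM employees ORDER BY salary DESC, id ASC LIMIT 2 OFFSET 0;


Sort by salary DESC (id ASC tiebreak), then skip 0 and take 2
Rows 1 through 2

2 rows:
Frank, 110000
Carol, 100000


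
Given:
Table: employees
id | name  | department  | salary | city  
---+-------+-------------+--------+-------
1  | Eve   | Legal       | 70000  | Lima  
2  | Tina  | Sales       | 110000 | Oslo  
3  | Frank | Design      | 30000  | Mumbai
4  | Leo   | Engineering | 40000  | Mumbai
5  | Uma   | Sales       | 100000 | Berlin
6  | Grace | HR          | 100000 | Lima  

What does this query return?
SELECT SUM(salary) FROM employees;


SUM(salary) = 70000 + 110000 + 30000 + 40000 + 100000 + 100000 = 450000

450000


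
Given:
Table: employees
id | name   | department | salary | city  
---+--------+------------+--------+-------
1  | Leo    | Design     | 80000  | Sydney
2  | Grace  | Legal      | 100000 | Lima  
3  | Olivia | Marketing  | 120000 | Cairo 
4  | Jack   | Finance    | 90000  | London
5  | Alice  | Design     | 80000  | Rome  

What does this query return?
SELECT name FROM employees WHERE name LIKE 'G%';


LIKE 'G%' matches names starting with 'G'
Matching: 1

1 rows:
Grace


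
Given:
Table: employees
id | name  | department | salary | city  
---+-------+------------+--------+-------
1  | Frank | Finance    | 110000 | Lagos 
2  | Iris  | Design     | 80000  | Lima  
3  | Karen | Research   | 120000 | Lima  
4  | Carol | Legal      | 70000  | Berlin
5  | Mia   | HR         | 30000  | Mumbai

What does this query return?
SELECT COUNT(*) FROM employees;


COUNT(*) counts all rows

5


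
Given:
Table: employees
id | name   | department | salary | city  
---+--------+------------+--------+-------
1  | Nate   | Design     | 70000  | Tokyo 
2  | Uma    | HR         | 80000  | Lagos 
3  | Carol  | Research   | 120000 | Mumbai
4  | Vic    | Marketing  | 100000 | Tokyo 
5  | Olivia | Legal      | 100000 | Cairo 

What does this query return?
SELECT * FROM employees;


SELECT * returns all 5 rows with all columns

5 rows:
1, Nate, Design, 70000, Tokyo
2, Uma, HR, 80000, Lagos
3, Carol, Research, 120000, Mumbai
4, Vic, Marketing, 100000, Tokyo
5, Olivia, Legal, 100000, Cairo


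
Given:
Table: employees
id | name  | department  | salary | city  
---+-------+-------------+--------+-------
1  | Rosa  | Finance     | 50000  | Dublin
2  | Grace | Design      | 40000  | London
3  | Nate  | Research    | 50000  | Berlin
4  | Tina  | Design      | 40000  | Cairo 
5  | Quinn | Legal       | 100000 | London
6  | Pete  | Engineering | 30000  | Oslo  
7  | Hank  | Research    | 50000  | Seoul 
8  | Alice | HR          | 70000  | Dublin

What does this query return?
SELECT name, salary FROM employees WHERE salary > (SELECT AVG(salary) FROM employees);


Subquery: AVG(salary) = 53750.0
Filtering: salary > 53750.0
  Quinn (100000) -> MATCH
  Alice (70000) -> MATCH


2 rows:
Quinn, 100000
Alice, 70000


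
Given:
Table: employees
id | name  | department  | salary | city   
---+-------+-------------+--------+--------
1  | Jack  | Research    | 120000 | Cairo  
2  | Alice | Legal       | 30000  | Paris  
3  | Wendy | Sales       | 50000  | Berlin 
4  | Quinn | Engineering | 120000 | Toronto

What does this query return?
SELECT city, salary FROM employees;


Projecting columns: city, salary

4 rows:
Cairo, 120000
Paris, 30000
Berlin, 50000
Toronto, 120000


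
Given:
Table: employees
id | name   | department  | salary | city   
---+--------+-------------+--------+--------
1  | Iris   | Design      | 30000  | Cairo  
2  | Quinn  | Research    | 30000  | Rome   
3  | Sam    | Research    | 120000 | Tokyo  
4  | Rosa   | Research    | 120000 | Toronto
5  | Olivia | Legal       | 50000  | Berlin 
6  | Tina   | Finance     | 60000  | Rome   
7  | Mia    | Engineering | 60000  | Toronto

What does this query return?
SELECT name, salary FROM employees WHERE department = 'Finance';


Filtering: department = 'Finance'
Matching rows: 1

1 rows:
Tina, 60000


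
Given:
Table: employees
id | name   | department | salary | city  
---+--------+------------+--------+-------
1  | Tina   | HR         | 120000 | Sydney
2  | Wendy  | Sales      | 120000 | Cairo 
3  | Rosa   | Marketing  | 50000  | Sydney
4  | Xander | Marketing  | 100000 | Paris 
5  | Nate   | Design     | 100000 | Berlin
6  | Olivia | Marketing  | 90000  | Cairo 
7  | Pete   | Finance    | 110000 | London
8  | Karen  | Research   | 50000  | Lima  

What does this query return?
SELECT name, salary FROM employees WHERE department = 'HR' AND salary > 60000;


Filtering: department = 'HR' AND salary > 60000
Matching: 1 rows

1 rows:
Tina, 120000


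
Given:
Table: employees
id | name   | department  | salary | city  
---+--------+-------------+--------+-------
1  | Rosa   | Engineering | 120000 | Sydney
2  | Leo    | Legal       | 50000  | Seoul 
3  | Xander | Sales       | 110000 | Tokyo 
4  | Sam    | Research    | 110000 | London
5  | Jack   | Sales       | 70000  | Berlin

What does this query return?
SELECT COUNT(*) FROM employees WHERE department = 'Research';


Counting rows where department = 'Research'
  Sam -> MATCH


1


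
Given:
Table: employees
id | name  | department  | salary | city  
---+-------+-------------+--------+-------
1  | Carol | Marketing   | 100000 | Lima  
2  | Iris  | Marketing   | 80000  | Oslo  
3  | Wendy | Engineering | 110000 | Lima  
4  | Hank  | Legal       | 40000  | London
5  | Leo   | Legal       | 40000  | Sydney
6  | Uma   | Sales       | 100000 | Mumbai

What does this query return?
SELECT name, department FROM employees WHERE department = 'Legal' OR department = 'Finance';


Filtering: department = 'Legal' OR 'Finance'
Matching: 2 rows

2 rows:
Hank, Legal
Leo, Legal


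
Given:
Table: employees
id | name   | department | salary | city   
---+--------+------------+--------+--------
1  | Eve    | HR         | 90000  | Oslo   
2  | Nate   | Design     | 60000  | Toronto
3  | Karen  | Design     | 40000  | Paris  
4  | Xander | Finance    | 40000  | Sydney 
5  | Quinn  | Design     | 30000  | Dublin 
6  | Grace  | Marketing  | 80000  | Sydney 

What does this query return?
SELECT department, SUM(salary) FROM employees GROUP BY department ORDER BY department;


Summing salary within each department:
  Design: 60000 + 40000 + 30000 = 130000
  Finance: 40000 = 40000
  HR: 90000 = 90000
  Marketing: 80000 = 80000


4 groups:
Design, 130000
Finance, 40000
HR, 90000
Marketing, 80000


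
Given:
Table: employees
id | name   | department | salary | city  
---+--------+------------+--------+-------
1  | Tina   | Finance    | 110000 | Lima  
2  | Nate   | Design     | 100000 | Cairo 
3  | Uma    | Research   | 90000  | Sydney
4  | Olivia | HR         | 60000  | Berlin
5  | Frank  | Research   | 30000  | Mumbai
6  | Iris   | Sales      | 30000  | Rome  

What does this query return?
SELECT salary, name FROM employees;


Projecting columns: salary, name

6 rows:
110000, Tina
100000, Nate
90000, Uma
60000, Olivia
30000, Frank
30000, Iris


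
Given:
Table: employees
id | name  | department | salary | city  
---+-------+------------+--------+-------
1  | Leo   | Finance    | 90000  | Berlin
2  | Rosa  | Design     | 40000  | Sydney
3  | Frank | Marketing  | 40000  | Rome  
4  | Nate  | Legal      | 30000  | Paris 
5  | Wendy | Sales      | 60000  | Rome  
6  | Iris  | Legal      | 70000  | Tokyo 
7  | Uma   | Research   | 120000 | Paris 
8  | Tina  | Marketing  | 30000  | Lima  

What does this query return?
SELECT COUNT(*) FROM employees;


COUNT(*) counts all rows

8


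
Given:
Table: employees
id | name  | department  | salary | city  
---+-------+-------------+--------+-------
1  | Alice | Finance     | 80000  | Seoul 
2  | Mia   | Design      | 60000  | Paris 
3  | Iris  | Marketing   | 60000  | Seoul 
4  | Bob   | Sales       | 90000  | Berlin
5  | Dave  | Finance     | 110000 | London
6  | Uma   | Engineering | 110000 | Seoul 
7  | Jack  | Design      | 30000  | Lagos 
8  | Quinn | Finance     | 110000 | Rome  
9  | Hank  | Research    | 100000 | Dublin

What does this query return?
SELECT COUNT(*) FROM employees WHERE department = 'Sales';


Counting rows where department = 'Sales'
  Bob -> MATCH


1


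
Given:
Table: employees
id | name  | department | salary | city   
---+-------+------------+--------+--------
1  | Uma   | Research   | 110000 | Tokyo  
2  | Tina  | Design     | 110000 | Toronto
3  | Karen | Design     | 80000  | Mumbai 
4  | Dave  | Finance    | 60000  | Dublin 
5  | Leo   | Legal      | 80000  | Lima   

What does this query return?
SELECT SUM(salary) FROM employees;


SUM(salary) = 110000 + 110000 + 80000 + 60000 + 80000 = 440000

440000


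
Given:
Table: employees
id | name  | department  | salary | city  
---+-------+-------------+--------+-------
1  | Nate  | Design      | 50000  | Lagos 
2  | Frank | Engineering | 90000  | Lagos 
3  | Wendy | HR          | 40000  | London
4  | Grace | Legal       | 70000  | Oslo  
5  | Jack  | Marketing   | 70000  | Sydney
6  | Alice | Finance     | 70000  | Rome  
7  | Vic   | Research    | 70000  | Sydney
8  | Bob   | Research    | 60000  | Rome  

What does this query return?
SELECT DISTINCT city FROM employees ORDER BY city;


All 'city' values (row order): Lagos, Lagos, London, Oslo, Sydney, Rome, Sydney, Rome
Removing duplicates leaves 5 unique value(s).

5 values:
Lagos
London
Oslo
Rome
Sydney


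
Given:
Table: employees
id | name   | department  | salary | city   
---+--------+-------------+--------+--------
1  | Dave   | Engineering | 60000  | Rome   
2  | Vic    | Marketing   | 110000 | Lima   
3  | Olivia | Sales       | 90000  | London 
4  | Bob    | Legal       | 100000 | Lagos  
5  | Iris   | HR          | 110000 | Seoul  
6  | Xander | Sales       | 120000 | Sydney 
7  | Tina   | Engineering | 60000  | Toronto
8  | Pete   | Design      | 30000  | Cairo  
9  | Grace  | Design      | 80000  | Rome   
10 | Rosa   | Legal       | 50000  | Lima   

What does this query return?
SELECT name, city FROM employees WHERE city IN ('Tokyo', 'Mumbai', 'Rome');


Filtering: city IN ('Tokyo', 'Mumbai', 'Rome')
Matching: 2 rows

2 rows:
Dave, Rome
Grace, Rome


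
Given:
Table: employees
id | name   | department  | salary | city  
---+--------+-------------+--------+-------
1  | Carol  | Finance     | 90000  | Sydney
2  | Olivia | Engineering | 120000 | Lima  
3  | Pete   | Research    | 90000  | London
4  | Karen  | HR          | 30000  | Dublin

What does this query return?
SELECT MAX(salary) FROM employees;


Salaries: 90000, 120000, 90000, 30000
MAX = 120000

120000


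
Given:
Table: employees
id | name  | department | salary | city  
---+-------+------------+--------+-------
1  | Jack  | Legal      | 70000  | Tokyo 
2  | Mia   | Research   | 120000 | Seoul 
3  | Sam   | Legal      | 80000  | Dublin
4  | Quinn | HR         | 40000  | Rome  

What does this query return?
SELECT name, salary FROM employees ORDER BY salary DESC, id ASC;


Sorting by salary DESC, then id ASC for ties

4 rows:
Mia, 120000
Sam, 80000
Jack, 70000
Quinn, 40000


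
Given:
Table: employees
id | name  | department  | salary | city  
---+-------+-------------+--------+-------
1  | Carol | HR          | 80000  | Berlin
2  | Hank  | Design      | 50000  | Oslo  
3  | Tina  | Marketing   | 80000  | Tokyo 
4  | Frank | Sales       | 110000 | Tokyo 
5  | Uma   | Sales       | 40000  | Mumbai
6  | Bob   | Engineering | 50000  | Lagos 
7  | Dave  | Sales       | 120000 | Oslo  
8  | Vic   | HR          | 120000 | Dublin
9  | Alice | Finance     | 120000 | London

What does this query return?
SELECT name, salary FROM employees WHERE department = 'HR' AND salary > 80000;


Filtering: department = 'HR' AND salary > 80000
Matching: 1 rows

1 rows:
Vic, 120000


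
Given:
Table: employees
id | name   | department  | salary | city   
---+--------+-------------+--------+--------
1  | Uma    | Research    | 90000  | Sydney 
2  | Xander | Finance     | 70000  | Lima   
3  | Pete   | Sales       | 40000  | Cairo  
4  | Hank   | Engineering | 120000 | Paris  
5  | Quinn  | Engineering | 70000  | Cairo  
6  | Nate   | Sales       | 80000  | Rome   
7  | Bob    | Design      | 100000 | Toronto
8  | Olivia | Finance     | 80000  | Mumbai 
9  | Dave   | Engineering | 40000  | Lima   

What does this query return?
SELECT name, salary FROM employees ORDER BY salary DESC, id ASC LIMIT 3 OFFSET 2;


Sort by salary DESC (id ASC tiebreak), then skip 2 and take 3
Rows 3 through 5

3 rows:
Uma, 90000
Nate, 80000
Olivia, 80000


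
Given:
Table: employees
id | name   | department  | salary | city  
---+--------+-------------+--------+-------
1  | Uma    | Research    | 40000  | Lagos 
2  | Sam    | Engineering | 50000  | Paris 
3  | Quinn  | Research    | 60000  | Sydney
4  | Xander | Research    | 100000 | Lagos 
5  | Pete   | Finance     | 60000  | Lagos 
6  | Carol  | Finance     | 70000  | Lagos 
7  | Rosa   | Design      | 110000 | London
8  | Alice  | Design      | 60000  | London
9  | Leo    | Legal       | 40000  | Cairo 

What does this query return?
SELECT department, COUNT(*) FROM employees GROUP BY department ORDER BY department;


Assigning each row to its department group:
  Uma -> Research
  Sam -> Engineering
  Quinn -> Research
  Xander -> Research
  Pete -> Finance
  Carol -> Finance
  Rosa -> Design
  Alice -> Design
  Leo -> Legal


5 groups:
Design, 2
Engineering, 1
Finance, 2
Legal, 1
Research, 3


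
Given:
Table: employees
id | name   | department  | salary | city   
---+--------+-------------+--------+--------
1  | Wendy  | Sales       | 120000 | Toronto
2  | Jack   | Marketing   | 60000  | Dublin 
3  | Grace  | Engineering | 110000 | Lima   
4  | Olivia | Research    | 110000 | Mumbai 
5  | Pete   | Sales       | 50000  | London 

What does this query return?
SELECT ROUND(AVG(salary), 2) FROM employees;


SUM(salary) = 450000
COUNT = 5
ROUND(AVG, 2) = ROUND(450000 / 5, 2) = 90000.0

90000.0


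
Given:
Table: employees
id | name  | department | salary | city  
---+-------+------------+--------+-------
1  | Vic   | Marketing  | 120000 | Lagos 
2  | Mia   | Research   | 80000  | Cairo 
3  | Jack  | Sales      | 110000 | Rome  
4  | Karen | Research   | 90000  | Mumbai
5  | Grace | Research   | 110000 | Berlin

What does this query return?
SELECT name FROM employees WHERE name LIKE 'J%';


LIKE 'J%' matches names starting with 'J'
Matching: 1

1 rows:
Jack


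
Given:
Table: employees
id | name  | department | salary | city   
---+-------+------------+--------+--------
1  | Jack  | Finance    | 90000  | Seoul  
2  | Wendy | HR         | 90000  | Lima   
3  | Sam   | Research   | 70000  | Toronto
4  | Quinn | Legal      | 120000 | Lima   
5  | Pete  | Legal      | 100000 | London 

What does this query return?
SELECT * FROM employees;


SELECT * returns all 5 rows with all columns

5 rows:
1, Jack, Finance, 90000, Seoul
2, Wendy, HR, 90000, Lima
3, Sam, Research, 70000, Toronto
4, Quinn, Legal, 120000, Lima
5, Pete, Legal, 100000, London


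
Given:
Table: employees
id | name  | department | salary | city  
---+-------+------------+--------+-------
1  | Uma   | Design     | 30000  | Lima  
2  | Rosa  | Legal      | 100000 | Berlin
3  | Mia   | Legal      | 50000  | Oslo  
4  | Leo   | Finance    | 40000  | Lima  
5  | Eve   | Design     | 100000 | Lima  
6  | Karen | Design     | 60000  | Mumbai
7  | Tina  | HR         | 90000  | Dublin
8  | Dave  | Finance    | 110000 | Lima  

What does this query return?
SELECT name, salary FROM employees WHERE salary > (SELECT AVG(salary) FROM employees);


Subquery: AVG(salary) = 72500.0
Filtering: salary > 72500.0
  Rosa (100000) -> MATCH
  Eve (100000) -> MATCH
  Tina (90000) -> MATCH
  Dave (110000) -> MATCH


4 rows:
Rosa, 100000
Eve, 100000
Tina, 90000
Dave, 110000


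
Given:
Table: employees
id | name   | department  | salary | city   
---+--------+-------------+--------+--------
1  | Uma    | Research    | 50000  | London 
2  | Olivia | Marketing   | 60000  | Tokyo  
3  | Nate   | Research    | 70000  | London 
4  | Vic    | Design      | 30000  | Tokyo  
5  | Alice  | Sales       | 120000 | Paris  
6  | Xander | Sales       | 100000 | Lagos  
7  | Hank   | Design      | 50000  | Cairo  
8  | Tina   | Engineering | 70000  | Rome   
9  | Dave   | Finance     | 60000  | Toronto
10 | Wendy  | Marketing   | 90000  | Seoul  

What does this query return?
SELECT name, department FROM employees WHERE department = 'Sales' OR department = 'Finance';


Filtering: department = 'Sales' OR 'Finance'
Matching: 3 rows

3 rows:
Alice, Sales
Xander, Sales
Dave, Finance


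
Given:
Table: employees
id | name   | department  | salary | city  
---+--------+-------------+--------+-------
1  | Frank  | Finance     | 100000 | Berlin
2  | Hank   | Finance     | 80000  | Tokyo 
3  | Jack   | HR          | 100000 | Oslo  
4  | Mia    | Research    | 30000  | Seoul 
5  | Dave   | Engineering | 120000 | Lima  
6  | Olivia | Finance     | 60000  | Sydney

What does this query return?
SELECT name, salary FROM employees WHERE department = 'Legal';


Filtering: department = 'Legal'
Matching rows: 0

Empty result set (0 rows)


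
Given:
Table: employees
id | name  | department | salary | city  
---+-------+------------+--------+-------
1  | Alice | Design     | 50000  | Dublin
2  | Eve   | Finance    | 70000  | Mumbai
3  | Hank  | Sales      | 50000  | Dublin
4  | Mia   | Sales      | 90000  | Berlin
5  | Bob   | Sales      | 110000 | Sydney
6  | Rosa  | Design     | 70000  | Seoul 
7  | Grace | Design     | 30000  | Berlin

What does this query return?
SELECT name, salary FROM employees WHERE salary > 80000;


Filtering: salary > 80000
Matching: 2 rows

2 rows:
Mia, 90000
Bob, 110000


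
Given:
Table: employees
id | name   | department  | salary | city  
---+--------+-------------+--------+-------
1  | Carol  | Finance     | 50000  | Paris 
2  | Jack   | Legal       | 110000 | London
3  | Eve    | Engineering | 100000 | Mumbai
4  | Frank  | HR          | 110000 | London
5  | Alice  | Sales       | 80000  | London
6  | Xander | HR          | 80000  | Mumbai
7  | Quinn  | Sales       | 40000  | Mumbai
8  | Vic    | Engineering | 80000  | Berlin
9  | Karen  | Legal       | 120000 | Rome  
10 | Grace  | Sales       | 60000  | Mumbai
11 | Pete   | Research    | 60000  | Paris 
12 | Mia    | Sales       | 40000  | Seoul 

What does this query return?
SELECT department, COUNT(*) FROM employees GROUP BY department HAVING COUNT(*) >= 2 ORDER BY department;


Groups with count >= 2:
  Engineering: 2 -> PASS
  HR: 2 -> PASS
  Legal: 2 -> PASS
  Sales: 4 -> PASS
  Finance: 1 -> filtered out
  Research: 1 -> filtered out


4 groups:
Engineering, 2
HR, 2
Legal, 2
Sales, 4


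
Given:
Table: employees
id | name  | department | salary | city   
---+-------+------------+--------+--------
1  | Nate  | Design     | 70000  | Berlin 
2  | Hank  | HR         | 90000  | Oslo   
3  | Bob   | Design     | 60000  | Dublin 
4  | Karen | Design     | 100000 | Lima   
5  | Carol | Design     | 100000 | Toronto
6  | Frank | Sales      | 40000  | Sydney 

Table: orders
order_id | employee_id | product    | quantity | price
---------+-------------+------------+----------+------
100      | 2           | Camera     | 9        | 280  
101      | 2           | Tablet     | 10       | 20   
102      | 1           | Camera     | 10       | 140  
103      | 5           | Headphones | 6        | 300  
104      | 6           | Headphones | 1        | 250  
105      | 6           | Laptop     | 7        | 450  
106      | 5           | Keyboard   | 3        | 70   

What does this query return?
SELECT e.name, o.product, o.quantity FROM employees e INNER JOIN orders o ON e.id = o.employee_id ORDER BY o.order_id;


Joining employees.id = orders.employee_id:
  employee Hank (id=2) -> order Camera
  employee Hank (id=2) -> order Tablet
  employee Nate (id=1) -> order Camera
  employee Carol (id=5) -> order Headphones
  employee Frank (id=6) -> order Headphones
  employee Frank (id=6) -> order Laptop
  employee Carol (id=5) -> order Keyboard


7 rows:
Hank, Camera, 9
Hank, Tablet, 10
Nate, Camera, 10
Carol, Headphones, 6
Frank, Headphones, 1
Frank, Laptop, 7
Carol, Keyboard, 3


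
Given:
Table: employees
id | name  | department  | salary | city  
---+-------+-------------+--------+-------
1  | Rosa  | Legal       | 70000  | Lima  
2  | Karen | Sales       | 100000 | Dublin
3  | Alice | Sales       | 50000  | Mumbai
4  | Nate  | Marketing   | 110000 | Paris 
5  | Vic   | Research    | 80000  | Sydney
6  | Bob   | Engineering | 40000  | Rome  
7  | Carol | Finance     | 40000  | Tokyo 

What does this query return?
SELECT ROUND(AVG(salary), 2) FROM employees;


SUM(salary) = 490000
COUNT = 7
ROUND(AVG, 2) = ROUND(490000 / 7, 2) = 70000.0

70000.0


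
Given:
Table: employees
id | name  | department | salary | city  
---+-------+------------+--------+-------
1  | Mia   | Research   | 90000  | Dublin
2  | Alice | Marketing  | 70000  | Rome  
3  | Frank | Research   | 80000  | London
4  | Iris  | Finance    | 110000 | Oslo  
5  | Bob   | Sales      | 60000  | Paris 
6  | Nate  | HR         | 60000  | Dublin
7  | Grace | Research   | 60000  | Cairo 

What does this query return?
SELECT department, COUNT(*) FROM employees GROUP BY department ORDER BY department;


Assigning each row to its department group:
  Mia -> Research
  Alice -> Marketing
  Frank -> Research
  Iris -> Finance
  Bob -> Sales
  Nate -> HR
  Grace -> Research


5 groups:
Finance, 1
HR, 1
Marketing, 1
Research, 3
Sales, 1


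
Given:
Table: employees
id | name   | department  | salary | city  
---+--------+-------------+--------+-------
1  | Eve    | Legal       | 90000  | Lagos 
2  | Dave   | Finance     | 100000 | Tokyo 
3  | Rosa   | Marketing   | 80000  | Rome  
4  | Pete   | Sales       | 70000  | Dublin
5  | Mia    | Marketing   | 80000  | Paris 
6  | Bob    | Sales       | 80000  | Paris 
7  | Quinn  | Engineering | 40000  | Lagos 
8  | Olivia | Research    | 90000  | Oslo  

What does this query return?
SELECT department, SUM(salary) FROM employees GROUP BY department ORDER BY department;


Summing salary within each department:
  Engineering: 40000 = 40000
  Finance: 100000 = 100000
  Legal: 90000 = 90000
  Marketing: 80000 + 80000 = 160000
  Research: 90000 = 90000
  Sales: 70000 + 80000 = 150000


6 groups:
Engineering, 40000
Finance, 100000
Legal, 90000
Marketing, 160000
Research, 90000
Sales, 150000


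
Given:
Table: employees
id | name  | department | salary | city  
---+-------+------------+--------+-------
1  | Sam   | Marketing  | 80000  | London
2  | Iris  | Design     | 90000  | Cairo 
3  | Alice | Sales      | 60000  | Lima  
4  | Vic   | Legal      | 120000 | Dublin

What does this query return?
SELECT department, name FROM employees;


Projecting columns: department, name

4 rows:
Marketing, Sam
Design, Iris
Sales, Alice
Legal, Vic


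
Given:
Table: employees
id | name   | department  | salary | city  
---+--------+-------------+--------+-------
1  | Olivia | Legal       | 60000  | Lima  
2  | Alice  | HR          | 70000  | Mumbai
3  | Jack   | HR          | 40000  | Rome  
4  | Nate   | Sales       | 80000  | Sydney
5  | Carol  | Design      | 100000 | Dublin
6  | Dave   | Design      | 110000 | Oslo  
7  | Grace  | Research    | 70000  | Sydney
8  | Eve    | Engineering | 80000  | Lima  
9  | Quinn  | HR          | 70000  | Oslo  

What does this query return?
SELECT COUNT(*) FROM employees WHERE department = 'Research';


Counting rows where department = 'Research'
  Grace -> MATCH


1


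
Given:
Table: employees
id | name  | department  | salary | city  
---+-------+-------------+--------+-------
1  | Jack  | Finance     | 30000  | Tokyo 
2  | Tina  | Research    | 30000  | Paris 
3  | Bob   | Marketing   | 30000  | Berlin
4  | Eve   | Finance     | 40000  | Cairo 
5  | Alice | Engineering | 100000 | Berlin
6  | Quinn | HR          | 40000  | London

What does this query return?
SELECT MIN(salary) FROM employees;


Salaries: 30000, 30000, 30000, 40000, 100000, 40000
MIN = 30000

30000


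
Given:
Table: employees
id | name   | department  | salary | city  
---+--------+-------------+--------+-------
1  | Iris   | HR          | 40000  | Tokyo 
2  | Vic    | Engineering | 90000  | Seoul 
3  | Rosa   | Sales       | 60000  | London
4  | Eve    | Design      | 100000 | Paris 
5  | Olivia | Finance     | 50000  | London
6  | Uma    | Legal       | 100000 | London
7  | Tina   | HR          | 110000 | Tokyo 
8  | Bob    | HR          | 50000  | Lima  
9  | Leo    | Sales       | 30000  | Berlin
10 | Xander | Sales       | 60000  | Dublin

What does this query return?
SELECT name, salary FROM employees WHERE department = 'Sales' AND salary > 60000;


Filtering: department = 'Sales' AND salary > 60000
Matching: 0 rows

Empty result set (0 rows)


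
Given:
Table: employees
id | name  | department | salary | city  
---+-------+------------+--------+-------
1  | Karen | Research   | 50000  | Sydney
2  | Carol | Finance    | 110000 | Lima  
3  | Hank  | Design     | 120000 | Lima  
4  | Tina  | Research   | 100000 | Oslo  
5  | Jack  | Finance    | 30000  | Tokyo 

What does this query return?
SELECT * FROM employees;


SELECT * returns all 5 rows with all columns

5 rows:
1, Karen, Research, 50000, Sydney
2, Carol, Finance, 110000, Lima
3, Hank, Design, 120000, Lima
4, Tina, Research, 100000, Oslo
5, Jack, Finance, 30000, Tokyo


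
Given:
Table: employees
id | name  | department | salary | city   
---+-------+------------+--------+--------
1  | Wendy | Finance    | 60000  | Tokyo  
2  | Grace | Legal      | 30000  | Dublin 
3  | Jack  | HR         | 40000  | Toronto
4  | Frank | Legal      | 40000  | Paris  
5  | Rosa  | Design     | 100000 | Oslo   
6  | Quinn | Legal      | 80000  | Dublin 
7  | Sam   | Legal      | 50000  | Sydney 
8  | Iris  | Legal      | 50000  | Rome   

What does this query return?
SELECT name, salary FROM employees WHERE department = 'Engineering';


Filtering: department = 'Engineering'
Matching rows: 0

Empty result set (0 rows)


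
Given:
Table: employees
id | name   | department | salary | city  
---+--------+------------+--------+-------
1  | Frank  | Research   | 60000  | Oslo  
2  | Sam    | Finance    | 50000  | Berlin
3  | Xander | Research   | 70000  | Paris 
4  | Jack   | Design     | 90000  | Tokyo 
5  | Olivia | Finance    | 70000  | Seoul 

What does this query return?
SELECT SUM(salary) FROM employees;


SUM(salary) = 60000 + 50000 + 70000 + 90000 + 70000 = 340000

340000


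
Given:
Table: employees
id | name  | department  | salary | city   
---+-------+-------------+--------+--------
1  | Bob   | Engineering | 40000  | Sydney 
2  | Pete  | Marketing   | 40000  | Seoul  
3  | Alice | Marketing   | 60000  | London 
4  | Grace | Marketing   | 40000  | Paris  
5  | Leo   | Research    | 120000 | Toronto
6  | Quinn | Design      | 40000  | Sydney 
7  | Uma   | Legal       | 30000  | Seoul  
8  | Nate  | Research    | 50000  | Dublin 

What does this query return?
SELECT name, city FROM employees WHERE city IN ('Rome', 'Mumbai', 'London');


Filtering: city IN ('Rome', 'Mumbai', 'London')
Matching: 1 rows

1 rows:
Alice, London


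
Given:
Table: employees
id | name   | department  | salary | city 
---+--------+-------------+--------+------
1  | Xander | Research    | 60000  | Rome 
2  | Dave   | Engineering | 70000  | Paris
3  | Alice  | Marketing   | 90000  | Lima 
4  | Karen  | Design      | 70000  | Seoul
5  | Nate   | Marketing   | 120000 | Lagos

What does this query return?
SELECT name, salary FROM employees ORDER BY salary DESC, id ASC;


Sorting by salary DESC, then id ASC for ties

5 rows:
Nate, 120000
Alice, 90000
Dave, 70000
Karen, 70000
Xander, 60000


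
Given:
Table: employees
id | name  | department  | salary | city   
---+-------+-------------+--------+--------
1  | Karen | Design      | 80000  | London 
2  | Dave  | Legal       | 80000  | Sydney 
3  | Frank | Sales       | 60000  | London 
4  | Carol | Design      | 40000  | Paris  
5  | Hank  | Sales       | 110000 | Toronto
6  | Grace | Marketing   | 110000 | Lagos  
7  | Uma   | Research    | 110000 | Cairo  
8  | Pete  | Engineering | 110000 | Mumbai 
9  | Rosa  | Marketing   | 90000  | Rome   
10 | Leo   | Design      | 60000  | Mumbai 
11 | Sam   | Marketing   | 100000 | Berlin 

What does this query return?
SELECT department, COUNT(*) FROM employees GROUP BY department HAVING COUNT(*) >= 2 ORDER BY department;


Groups with count >= 2:
  Design: 3 -> PASS
  Marketing: 3 -> PASS
  Sales: 2 -> PASS
  Engineering: 1 -> filtered out
  Legal: 1 -> filtered out
  Research: 1 -> filtered out


3 groups:
Design, 3
Marketing, 3
Sales, 2


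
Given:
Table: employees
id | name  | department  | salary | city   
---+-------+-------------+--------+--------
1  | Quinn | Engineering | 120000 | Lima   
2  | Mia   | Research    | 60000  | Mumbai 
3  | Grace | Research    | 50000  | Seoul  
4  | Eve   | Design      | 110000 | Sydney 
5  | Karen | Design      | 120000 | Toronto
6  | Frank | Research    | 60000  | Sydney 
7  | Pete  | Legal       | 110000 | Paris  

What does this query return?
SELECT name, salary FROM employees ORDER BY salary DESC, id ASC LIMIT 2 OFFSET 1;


Sort by salary DESC (id ASC tiebreak), then skip 1 and take 2
Rows 2 through 3

2 rows:
Karen, 120000
Eve, 110000


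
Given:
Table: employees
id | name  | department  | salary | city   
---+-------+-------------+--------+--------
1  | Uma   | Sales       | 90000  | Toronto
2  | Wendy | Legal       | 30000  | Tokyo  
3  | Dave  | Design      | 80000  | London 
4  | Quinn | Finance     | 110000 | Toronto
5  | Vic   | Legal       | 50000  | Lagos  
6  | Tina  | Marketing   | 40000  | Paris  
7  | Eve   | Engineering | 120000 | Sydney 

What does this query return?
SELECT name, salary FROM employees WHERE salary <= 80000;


Filtering: salary <= 80000
Matching: 4 rows

4 rows:
Wendy, 30000
Dave, 80000
Vic, 50000
Tina, 40000


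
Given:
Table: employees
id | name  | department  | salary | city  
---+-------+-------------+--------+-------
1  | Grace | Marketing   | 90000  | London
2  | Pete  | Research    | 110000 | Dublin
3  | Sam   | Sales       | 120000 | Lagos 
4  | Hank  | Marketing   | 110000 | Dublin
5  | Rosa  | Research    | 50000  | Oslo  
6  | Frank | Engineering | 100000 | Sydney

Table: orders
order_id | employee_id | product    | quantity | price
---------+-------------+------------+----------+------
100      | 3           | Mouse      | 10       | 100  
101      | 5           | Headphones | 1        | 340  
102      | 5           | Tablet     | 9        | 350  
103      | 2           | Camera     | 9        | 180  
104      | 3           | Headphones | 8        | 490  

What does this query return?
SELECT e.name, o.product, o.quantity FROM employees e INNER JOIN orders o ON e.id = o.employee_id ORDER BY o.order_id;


Joining employees.id = orders.employee_id:
  employee Sam (id=3) -> order Mouse
  employee Rosa (id=5) -> order Headphones
  employee Rosa (id=5) -> order Tablet
  employee Pete (id=2) -> order Camera
  employee Sam (id=3) -> order Headphones


5 rows:
Sam, Mouse, 10
Rosa, Headphones, 1
Rosa, Tablet, 9
Pete, Camera, 9
Sam, Headphones, 8


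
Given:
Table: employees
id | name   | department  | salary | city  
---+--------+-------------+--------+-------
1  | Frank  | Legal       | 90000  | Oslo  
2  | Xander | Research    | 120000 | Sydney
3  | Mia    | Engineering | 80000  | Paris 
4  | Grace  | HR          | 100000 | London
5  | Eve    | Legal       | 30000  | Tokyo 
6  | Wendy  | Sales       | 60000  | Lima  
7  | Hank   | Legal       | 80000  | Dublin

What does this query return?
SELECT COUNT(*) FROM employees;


COUNT(*) counts all rows

7


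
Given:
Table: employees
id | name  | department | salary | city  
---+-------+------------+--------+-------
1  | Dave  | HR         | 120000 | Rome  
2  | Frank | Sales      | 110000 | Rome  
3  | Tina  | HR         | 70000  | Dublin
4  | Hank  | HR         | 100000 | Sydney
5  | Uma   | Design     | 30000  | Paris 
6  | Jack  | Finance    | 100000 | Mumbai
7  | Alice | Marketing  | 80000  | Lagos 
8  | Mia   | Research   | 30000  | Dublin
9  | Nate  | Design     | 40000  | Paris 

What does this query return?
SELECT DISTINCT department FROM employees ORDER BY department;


All 'department' values (row order): HR, Sales, HR, HR, Design, Finance, Marketing, Research, Design
Removing duplicates leaves 6 unique value(s).

6 values:
Design
Finance
HR
Marketing
Research
Sales


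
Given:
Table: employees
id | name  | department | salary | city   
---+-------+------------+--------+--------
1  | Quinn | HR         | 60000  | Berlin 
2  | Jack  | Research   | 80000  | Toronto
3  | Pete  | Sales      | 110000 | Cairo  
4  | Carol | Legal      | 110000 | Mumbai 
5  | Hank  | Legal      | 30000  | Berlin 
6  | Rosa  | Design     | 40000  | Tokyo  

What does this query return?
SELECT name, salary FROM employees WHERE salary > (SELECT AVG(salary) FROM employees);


Subquery: AVG(salary) = 71666.67
Filtering: salary > 71666.67
  Jack (80000) -> MATCH
  Pete (110000) -> MATCH
  Carol (110000) -> MATCH


3 rows:
Jack, 80000
Pete, 110000
Carol, 110000


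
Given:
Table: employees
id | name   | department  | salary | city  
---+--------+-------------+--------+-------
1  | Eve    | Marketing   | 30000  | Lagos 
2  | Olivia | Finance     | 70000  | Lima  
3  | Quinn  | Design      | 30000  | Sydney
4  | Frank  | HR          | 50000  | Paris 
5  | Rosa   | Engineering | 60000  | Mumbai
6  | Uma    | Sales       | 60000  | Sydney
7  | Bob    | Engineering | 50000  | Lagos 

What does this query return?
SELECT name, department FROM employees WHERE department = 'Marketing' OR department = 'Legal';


Filtering: department = 'Marketing' OR 'Legal'
Matching: 1 rows

1 rows:
Eve, Marketing


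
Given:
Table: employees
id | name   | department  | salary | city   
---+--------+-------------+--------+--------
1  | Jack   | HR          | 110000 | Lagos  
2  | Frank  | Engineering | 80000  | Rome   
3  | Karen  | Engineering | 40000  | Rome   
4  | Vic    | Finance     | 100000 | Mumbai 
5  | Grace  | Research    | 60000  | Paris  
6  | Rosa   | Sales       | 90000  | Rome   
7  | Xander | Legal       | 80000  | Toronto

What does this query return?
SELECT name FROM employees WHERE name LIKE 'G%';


LIKE 'G%' matches names starting with 'G'
Matching: 1

1 rows:
Grace


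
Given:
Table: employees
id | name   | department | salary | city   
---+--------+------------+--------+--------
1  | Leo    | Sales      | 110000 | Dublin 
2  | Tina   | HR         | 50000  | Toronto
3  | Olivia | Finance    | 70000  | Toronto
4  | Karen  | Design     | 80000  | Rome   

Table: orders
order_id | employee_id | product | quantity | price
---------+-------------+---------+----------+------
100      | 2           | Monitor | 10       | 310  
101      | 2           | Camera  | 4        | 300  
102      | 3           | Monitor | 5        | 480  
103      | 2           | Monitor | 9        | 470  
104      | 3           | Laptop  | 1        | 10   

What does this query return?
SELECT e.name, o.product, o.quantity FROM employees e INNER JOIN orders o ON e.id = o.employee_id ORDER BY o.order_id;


Joining employees.id = orders.employee_id:
  employee Tina (id=2) -> order Monitor
  employee Tina (id=2) -> order Camera
  employee Olivia (id=3) -> order Monitor
  employee Tina (id=2) -> order Monitor
  employee Olivia (id=3) -> order Laptop


5 rows:
Tina, Monitor, 10
Tina, Camera, 4
Olivia, Monitor, 5
Tina, Monitor, 9
Olivia, Laptop, 1


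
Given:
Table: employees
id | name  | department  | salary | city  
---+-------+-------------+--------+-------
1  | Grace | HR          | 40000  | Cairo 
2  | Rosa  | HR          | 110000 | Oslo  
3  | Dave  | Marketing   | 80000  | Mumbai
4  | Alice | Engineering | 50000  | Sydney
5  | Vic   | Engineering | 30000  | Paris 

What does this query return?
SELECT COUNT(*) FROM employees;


COUNT(*) counts all rows

5


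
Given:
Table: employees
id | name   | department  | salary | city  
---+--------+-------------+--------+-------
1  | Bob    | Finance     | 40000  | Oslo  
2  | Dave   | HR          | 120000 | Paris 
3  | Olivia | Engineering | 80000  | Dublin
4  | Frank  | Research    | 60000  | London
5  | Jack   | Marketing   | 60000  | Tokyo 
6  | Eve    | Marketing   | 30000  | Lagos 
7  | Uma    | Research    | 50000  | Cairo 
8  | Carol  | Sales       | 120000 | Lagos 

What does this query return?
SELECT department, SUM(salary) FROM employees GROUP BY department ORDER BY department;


Summing salary within each department:
  Engineering: 80000 = 80000
  Finance: 40000 = 40000
  HR: 120000 = 120000
  Marketing: 60000 + 30000 = 90000
  Research: 60000 + 50000 = 110000
  Sales: 120000 = 120000


6 groups:
Engineering, 80000
Finance, 40000
HR, 120000
Marketing, 90000
Research, 110000
Sales, 120000
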